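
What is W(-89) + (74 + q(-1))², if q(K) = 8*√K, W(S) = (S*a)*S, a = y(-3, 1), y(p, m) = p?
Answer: -18351 + 1184*I ≈ -18351.0 + 1184.0*I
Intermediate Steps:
a = -3
W(S) = -3*S² (W(S) = (S*(-3))*S = (-3*S)*S = -3*S²)
W(-89) + (74 + q(-1))² = -3*(-89)² + (74 + 8*√(-1))² = -3*7921 + (74 + 8*I)² = -23763 + (74 + 8*I)²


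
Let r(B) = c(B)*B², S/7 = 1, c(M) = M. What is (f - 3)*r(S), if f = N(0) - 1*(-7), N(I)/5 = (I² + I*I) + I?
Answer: 1372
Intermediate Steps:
N(I) = 5*I + 10*I² (N(I) = 5*((I² + I*I) + I) = 5*((I² + I²) + I) = 5*(2*I² + I) = 5*(I + 2*I²) = 5*I + 10*I²)
S = 7 (S = 7*1 = 7)
r(B) = B³ (r(B) = B*B² = B³)
f = 7 (f = 5*0*(1 + 2*0) - 1*(-7) = 5*0*(1 + 0) + 7 = 5*0*1 + 7 = 0 + 7 = 7)
(f - 3)*r(S) = (7 - 3)*7³ = 4*343 = 1372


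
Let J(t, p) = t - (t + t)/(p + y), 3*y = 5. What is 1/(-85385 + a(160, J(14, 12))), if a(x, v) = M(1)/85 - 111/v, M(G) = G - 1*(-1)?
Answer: -8330/711334221 ≈ -1.1710e-5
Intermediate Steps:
M(G) = 1 + G (M(G) = G + 1 = 1 + G)
y = 5/3 (y = (⅓)*5 = 5/3 ≈ 1.6667)
J(t, p) = t - 2*t/(5/3 + p) (J(t, p) = t - (t + t)/(p + 5/3) = t - 2*t/(5/3 + p))
a(x, v) = 2/85 - 111/v (a(x, v) = (1 + 1)/85 - 111/v = 2*(1/85) - 111/v = 2/85 - 111/v)
1/(-85385 + a(160, J(14, 12))) = 1/(-85385 + (2/85 - 111*(5 + 3*12)/(14*(-1 + 3*12)))) = 1/(-85385 + (2/85 - 111*(5 + 36)/(14*(-1 + 36)))) = 1/(-85385 + (2/85 - 111/(14*35/41))) = 1/(-85385 + (2/85 - 111/(14*(1/41)*35))) = 1/(-85385 + (2/85 - 111/490/41)) = 1/(-85385 + (2/85 - 111*41/490)) = 1/(-85385 + (2/85 - 4551/490)) = 1/(-85385 - 77171/8330) = 1/(-711334221/8330) = -8330/711334221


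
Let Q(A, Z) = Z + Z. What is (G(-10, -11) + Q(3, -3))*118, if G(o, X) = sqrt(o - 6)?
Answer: -708 + 472*I ≈ -708.0 + 472.0*I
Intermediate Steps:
G(o, X) = sqrt(-6 + o)
Q(A, Z) = 2*Z
(G(-10, -11) + Q(3, -3))*118 = (sqrt(-6 - 10) + 2*(-3))*118 = (sqrt(-16) - 6)*118 = (4*I - 6)*118 = (-6 + 4*I)*118 = -708 + 472*I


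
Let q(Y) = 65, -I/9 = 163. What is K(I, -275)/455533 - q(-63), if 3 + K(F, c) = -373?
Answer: -29610021/455533 ≈ -65.001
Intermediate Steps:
I = -1467 (I = -9*163 = -1467)
K(F, c) = -376 (K(F, c) = -3 - 373 = -376)
K(I, -275)/455533 - q(-63) = -376/455533 - 1*65 = -376*1/455533 - 65 = -376/455533 - 65 = -29610021/455533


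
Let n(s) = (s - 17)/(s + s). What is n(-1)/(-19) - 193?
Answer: -3676/19 ≈ -193.47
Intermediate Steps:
n(s) = (-17 + s)/(2*s) (n(s) = (-17 + s)/((2*s)) = (-17 + s)*(1/(2*s)) = (-17 + s)/(2*s))
n(-1)/(-19) - 193 = ((1/2)*(-17 - 1)/(-1))/(-19) - 193 = ((1/2)*(-1)*(-18))*(-1/19) - 193 = 9*(-1/19) - 193 = -9/19 - 193 = -3676/19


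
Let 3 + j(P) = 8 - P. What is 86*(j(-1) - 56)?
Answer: -4300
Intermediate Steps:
j(P) = 5 - P (j(P) = -3 + (8 - P) = 5 - P)
86*(j(-1) - 56) = 86*((5 - 1*(-1)) - 56) = 86*((5 + 1) - 56) = 86*(6 - 56) = 86*(-50) = -4300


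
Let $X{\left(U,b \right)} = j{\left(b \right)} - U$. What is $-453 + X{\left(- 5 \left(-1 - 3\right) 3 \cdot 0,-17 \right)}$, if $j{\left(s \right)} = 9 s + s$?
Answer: $-623$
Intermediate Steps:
$j{\left(s \right)} = 10 s$
$X{\left(U,b \right)} = - U + 10 b$ ($X{\left(U,b \right)} = 10 b - U = - U + 10 b$)
$-453 + X{\left(- 5 \left(-1 - 3\right) 3 \cdot 0,-17 \right)} = -453 - \left(170 + - 5 \left(-1 - 3\right) 3 \cdot 0\right) = -453 - \left(170 + - 5 \left(\left(-4\right) 3\right) 0\right) = -453 - \left(170 + \left(-5\right) \left(-12\right) 0\right) = -453 - \left(170 + 60 \cdot 0\right) = -453 - 170 = -623$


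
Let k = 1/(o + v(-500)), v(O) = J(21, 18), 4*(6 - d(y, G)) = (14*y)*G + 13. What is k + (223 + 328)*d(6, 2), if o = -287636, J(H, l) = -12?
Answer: -6220891385/287648 ≈ -21627.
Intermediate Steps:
d(y, G) = 11/4 - 7*G*y/2 (d(y, G) = 6 - ((14*y)*G + 13)/4 = 6 - (14*G*y + 13)/4 = 6 - (13 + 14*G*y)/4 = 6 + (-13/4 - 7*G*y/2) = 11/4 - 7*G*y/2)
v(O) = -12
k = -1/287648 (k = 1/(-287636 - 12) = 1/(-287648) = -1/287648 ≈ -3.4765e-6)
k + (223 + 328)*d(6, 2) = -1/287648 + (223 + 328)*(11/4 - 7/2*2*6) = -1/287648 + 551*(11/4 - 42) = -1/287648 + 551*(-157/4) = -1/287648 - 86507/4 = -6220891385/287648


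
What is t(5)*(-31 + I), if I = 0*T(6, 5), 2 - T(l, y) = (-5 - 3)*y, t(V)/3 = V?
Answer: -465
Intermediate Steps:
t(V) = 3*V
T(l, y) = 2 + 8*y (T(l, y) = 2 - (-5 - 3)*y = 2 - (-8)*y = 2 + 8*y)
I = 0 (I = 0*(2 + 8*5) = 0*(2 + 40) = 0*42 = 0)
t(5)*(-31 + I) = (3*5)*(-31 + 0) = 15*(-31) = -465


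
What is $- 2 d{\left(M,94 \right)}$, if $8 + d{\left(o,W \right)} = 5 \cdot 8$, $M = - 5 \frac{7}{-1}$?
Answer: $-64$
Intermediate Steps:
$M = 35$ ($M = - 5 \cdot 7 \left(-1\right) = \left(-5\right) \left(-7\right) = 35$)
$d{\left(o,W \right)} = 32$ ($d{\left(o,W \right)} = -8 + 5 \cdot 8 = -8 + 40 = 32$)
$- 2 d{\left(M,94 \right)} = \left(-2\right) 32 = -64$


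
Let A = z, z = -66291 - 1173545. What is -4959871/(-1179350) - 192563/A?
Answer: 3188262897603/731100293300 ≈ 4.3609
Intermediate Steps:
z = -1239836
A = -1239836
-4959871/(-1179350) - 192563/A = -4959871/(-1179350) - 192563/(-1239836) = -4959871*(-1/1179350) - 192563*(-1/1239836) = 4959871/1179350 + 192563/1239836 = 3188262897603/731100293300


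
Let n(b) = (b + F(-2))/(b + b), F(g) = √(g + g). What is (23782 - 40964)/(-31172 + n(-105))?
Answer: 23619462243300/42850312380229 - 7216440*I/42850312380229 ≈ 0.55121 - 1.6841e-7*I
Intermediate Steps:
F(g) = √2*√g (F(g) = √(2*g) = √2*√g)
n(b) = (b + 2*I)/(2*b) (n(b) = (b + √2*√(-2))/(b + b) = (b + √2*(I*√2))/((2*b)) = (b + 2*I)*(1/(2*b)) = (b + 2*I)/(2*b))
(23782 - 40964)/(-31172 + n(-105)) = (23782 - 40964)/(-31172 + (I + (½)*(-105))/(-105)) = -17182/(-31172 - (I - 105/2)/105) = -17182/(-31172 - (-105/2 + I)/105) = -17182/(-31172 + (½ - I/105)) = -17182*44100*(-62343/2 + I/105)/42850312380229 = -757726200*(-62343/2 + I/105)/42850312380229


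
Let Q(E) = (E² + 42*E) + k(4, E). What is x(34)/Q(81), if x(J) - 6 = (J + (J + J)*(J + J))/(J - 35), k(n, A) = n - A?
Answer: -2326/4943 ≈ -0.47056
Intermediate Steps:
Q(E) = 4 + E² + 41*E (Q(E) = (E² + 42*E) + (4 - E) = 4 + E² + 41*E)
x(J) = 6 + (J + 4*J²)/(-35 + J) (x(J) = 6 + (J + (J + J)*(J + J))/(J - 35) = 6 + (J + (2*J)*(2*J))/(-35 + J) = 6 + (J + 4*J²)/(-35 + J))
x(34)/Q(81) = ((-210 + 4*34² + 7*34)/(-35 + 34))/(4 + 81² + 41*81) = ((-210 + 4*1156 + 238)/(-1))/(4 + 6561 + 3321) = -(-210 + 4624 + 238)/9886 = -1*4652*(1/9886) = -4652*1/9886 = -2326/4943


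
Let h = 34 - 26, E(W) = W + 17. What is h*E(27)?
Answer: 352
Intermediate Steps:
E(W) = 17 + W
h = 8
h*E(27) = 8*(17 + 27) = 8*44 = 352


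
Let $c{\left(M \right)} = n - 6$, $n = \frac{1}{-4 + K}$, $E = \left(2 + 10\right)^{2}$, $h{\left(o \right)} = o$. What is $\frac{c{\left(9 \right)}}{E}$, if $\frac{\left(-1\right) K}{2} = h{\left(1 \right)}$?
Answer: $- \frac{37}{864} \approx -0.042824$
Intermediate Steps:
$K = -2$ ($K = \left(-2\right) 1 = -2$)
$E = 144$ ($E = 12^{2} = 144$)
$n = - \frac{1}{6}$ ($n = \frac{1}{-4 - 2} = \frac{1}{-6} = - \frac{1}{6} \approx -0.16667$)
$c{\left(M \right)} = - \frac{37}{6}$ ($c{\left(M \right)} = - \frac{1}{6} - 6 = - \frac{37}{6}$)
$\frac{c{\left(9 \right)}}{E} = - \frac{37}{6 \cdot 144} = \left(- \frac{37}{6}\right) \frac{1}{144} = - \frac{37}{864}$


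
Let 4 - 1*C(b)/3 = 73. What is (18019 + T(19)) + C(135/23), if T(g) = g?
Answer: 17831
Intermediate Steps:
C(b) = -207 (C(b) = 12 - 3*73 = 12 - 219 = -207)
(18019 + T(19)) + C(135/23) = (18019 + 19) - 207 = 18038 - 207 = 17831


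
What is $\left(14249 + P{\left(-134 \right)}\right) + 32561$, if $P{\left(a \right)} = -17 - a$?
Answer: $46927$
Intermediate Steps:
$\left(14249 + P{\left(-134 \right)}\right) + 32561 = \left(14249 - -117\right) + 32561 = \left(14249 + \left(-17 + 134\right)\right) + 32561 = \left(14249 + 117\right) + 32561 = 14366 + 32561 = 46927$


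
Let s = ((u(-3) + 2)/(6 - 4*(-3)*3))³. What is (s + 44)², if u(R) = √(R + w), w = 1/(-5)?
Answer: 20755258662361/10720765125 + 12806596*I*√5/1531537875 ≈ 1936.0 + 0.018698*I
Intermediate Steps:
w = -⅕ ≈ -0.20000
u(R) = √(-⅕ + R) (u(R) = √(R - ⅕) = √(-⅕ + R))
s = (1/21 + 2*I*√5/105)³ (s = ((√(-5 + 25*(-3))/5 + 2)/(6 - 4*(-3)*3))³ = ((√(-5 - 75)/5 + 2)/(6 + 12*3))³ = ((√(-80)/5 + 2)/(6 + 36))³ = (((4*I*√5)/5 + 2)/42)³ = ((4*I*√5/5 + 2)*(1/42))³ = ((2 + 4*I*√5/5)*(1/42))³ = (1/21 + 2*I*√5/105)³ ≈ -0.00015117 + 0.00021248*I)
(s + 44)² = ((-1/6615 + 22*I*√5/231525) + 44)² = (291059/6615 + 22*I*√5/231525)²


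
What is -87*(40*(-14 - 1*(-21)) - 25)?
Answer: -22185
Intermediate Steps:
-87*(40*(-14 - 1*(-21)) - 25) = -87*(40*(-14 + 21) - 25) = -87*(40*7 - 25) = -87*(280 - 25) = -87*255 = -22185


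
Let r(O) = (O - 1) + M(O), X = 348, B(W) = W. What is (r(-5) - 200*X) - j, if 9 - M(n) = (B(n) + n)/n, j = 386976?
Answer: -456575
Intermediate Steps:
M(n) = 7 (M(n) = 9 - (n + n)/n = 9 - 2*n/n = 9 - 1*2 = 9 - 2 = 7)
r(O) = 6 + O (r(O) = (O - 1) + 7 = (-1 + O) + 7 = 6 + O)
(r(-5) - 200*X) - j = ((6 - 5) - 200*348) - 1*386976 = (1 - 69600) - 386976 = -69599 - 386976 = -456575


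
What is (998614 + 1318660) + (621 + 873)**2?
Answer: 4549310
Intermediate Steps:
(998614 + 1318660) + (621 + 873)**2 = 2317274 + 1494**2 = 2317274 + 2232036 = 4549310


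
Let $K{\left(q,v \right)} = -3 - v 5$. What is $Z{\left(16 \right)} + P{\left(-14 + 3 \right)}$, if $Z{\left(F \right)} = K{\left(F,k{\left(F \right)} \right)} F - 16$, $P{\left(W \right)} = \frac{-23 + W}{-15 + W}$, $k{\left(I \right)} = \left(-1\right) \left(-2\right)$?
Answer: $- \frac{2895}{13} \approx -222.69$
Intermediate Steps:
$k{\left(I \right)} = 2$
$K{\left(q,v \right)} = -3 - 5 v$
$P{\left(W \right)} = \frac{-23 + W}{-15 + W}$
$Z{\left(F \right)} = -16 - 13 F$ ($Z{\left(F \right)} = \left(-3 - 10\right) F - 16 = - 13 F - 16 = -16 - 13 F$)
$Z{\left(16 \right)} + P{\left(-14 + 3 \right)} = \left(-16 - 208\right) + \frac{-23 + \left(-14 + 3\right)}{-15 + \left(-14 + 3\right)} = \left(-16 - 208\right) + \frac{-23 - 11}{-15 - 11} = -224 + \frac{1}{-26} \left(-34\right) = -224 - - \frac{17}{13} = -224 + \frac{17}{13} = - \frac{2895}{13}$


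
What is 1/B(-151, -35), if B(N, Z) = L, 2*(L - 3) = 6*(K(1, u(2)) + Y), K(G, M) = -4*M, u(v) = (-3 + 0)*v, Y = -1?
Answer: 1/72 ≈ 0.013889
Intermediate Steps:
u(v) = -3*v
L = 72 (L = 3 + (6*(-(-12)*2 - 1))/2 = 3 + (6*(-4*(-6) - 1))/2 = 3 + (6*(24 - 1))/2 = 3 + (6*23)/2 = 3 + (½)*138 = 3 + 69 = 72)
B(N, Z) = 72
1/B(-151, -35) = 1/72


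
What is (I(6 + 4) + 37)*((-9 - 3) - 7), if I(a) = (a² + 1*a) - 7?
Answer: -2660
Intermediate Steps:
I(a) = -7 + a + a² (I(a) = (a² + a) - 7 = (a + a²) - 7 = -7 + a + a²)
(I(6 + 4) + 37)*((-9 - 3) - 7) = ((-7 + (6 + 4) + (6 + 4)²) + 37)*((-9 - 3) - 7) = ((-7 + 10 + 10²) + 37)*(-12 - 7) = ((-7 + 10 + 100) + 37)*(-19) = (103 + 37)*(-19) = 140*(-19) = -2660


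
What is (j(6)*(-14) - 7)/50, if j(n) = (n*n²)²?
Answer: -653191/50 ≈ -13064.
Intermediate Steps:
j(n) = n⁶ (j(n) = (n³)² = n⁶)
(j(6)*(-14) - 7)/50 = (6⁶*(-14) - 7)/50 = (46656*(-14) - 7)*(1/50) = (-653184 - 7)*(1/50) = -653191*1/50 = -653191/50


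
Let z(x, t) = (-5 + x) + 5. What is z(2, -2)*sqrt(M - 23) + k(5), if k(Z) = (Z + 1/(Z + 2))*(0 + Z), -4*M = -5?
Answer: 180/7 + I*sqrt(87) ≈ 25.714 + 9.3274*I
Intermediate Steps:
M = 5/4 (M = -1/4*(-5) = 5/4 ≈ 1.2500)
z(x, t) = x
k(Z) = Z*(Z + 1/(2 + Z)) (k(Z) = (Z + 1/(2 + Z))*Z = Z*(Z + 1/(2 + Z)))
z(2, -2)*sqrt(M - 23) + k(5) = 2*sqrt(5/4 - 23) + 5*(1 + 5**2 + 2*5)/(2 + 5) = 2*sqrt(-87/4) + 5*(1 + 25 + 10)/7 = 2*(I*sqrt(87)/2) + 5*(1/7)*36 = I*sqrt(87) + 180/7 = 180/7 + I*sqrt(87)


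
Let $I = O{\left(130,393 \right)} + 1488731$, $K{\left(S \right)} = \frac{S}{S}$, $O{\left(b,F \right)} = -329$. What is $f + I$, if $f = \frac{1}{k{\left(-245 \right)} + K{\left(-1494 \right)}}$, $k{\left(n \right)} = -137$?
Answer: $\frac{202422671}{136} \approx 1.4884 \cdot 10^{6}$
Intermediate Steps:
$K{\left(S \right)} = 1$
$f = - \frac{1}{136}$ ($f = \frac{1}{-137 + 1} = \frac{1}{-136} = - \frac{1}{136} \approx -0.0073529$)
$I = 1488402$ ($I = -329 + 1488731 = 1488402$)
$f + I = - \frac{1}{136} + 1488402 = \frac{202422671}{136}$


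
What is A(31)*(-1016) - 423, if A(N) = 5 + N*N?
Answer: -981879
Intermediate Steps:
A(N) = 5 + N**2
A(31)*(-1016) - 423 = (5 + 31**2)*(-1016) - 423 = (5 + 961)*(-1016) - 423 = 966*(-1016) - 423 = -981456 - 423 = -981879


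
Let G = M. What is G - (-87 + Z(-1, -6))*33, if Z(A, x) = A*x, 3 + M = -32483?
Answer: -29813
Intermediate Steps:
M = -32486 (M = -3 - 32483 = -32486)
G = -32486
G - (-87 + Z(-1, -6))*33 = -32486 - (-87 - 1*(-6))*33 = -32486 - (-87 + 6)*33 = -32486 - (-81)*33 = -32486 - 1*(-2673) = -32486 + 2673 = -29813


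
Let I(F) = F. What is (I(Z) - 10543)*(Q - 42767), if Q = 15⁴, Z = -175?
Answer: -84222044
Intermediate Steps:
Q = 50625
(I(Z) - 10543)*(Q - 42767) = (-175 - 10543)*(50625 - 42767) = -10718*7858 = -84222044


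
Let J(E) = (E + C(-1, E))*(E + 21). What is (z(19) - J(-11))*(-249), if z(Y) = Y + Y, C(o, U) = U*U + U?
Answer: 237048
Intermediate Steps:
C(o, U) = U + U² (C(o, U) = U² + U = U + U²)
J(E) = (21 + E)*(E + E*(1 + E)) (J(E) = (E + E*(1 + E))*(E + 21) = (E + E*(1 + E))*(21 + E) = (21 + E)*(E + E*(1 + E)))
z(Y) = 2*Y
(z(19) - J(-11))*(-249) = (2*19 - (-11)*(42 + (-11)² + 23*(-11)))*(-249) = (38 - (-11)*(42 + 121 - 253))*(-249) = (38 - (-11)*(-90))*(-249) = (38 - 1*990)*(-249) = (38 - 990)*(-249) = -952*(-249) = 237048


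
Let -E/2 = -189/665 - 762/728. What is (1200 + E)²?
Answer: 432391392524529/298944100 ≈ 1.4464e+6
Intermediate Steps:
E = 46023/17290 (E = -2*(-189/665 - 762/728) = -2*(-189*1/665 - 762*1/728) = -2*(-27/95 - 381/364) = -2*(-46023/34580) = 46023/17290 ≈ 2.6618)
(1200 + E)² = (1200 + 46023/17290)² = (20794023/17290)² = 432391392524529/298944100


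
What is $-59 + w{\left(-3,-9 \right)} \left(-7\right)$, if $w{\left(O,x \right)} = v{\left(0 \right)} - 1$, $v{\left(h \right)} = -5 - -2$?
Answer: $-31$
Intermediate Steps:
$v{\left(h \right)} = -3$ ($v{\left(h \right)} = -5 + 2 = -3$)
$w{\left(O,x \right)} = -4$ ($w{\left(O,x \right)} = -3 - 1 = -4$)
$-59 + w{\left(-3,-9 \right)} \left(-7\right) = -59 - -28 = -59 + 28 = -31$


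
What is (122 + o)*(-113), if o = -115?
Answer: -791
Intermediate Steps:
(122 + o)*(-113) = (122 - 115)*(-113) = 7*(-113) = -791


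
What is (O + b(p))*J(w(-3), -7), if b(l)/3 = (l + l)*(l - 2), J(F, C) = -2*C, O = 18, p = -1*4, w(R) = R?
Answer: 2268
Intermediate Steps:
p = -4
b(l) = 6*l*(-2 + l) (b(l) = 3*((l + l)*(l - 2)) = 3*((2*l)*(-2 + l)) = 3*(2*l*(-2 + l)) = 6*l*(-2 + l))
(O + b(p))*J(w(-3), -7) = (18 + 6*(-4)*(-2 - 4))*(-2*(-7)) = (18 + 6*(-4)*(-6))*14 = (18 + 144)*14 = 162*14 = 2268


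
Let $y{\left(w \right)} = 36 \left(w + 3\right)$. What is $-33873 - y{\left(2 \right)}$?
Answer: $-34053$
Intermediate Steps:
$y{\left(w \right)} = 108 + 36 w$ ($y{\left(w \right)} = 36 \left(3 + w\right) = 108 + 36 w$)
$-33873 - y{\left(2 \right)} = -33873 - \left(108 + 36 \cdot 2\right) = -33873 - \left(108 + 72\right) = -33873 - 180 = -34053$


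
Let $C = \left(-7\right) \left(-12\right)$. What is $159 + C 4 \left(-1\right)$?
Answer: $-177$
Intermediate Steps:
$C = 84$
$159 + C 4 \left(-1\right) = 159 + 84 \cdot 4 \left(-1\right) = 159 + 84 \left(-4\right) = 159 - 336 = -177$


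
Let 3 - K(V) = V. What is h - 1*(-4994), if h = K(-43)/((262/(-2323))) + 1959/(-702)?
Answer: 140498147/30654 ≈ 4583.4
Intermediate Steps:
K(V) = 3 - V
h = -12587929/30654 (h = (3 - 1*(-43))/((262/(-2323))) + 1959/(-702) = (3 + 43)/((262*(-1/2323))) + 1959*(-1/702) = 46/(-262/2323) - 653/234 = 46*(-2323/262) - 653/234 = -53429/131 - 653/234 = -12587929/30654 ≈ -410.65)
h - 1*(-4994) = -12587929/30654 - 1*(-4994) = -12587929/30654 + 4994 = 140498147/30654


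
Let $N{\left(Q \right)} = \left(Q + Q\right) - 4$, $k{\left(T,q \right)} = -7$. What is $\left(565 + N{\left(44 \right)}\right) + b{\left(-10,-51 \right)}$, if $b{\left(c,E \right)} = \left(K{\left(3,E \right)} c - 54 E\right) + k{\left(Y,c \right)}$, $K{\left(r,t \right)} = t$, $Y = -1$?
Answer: $3906$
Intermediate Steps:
$N{\left(Q \right)} = -4 + 2 Q$ ($N{\left(Q \right)} = 2 Q - 4 = -4 + 2 Q$)
$b{\left(c,E \right)} = -7 - 54 E + E c$ ($b{\left(c,E \right)} = \left(E c - 54 E\right) - 7 = \left(- 54 E + E c\right) - 7 = -7 - 54 E + E c$)
$\left(565 + N{\left(44 \right)}\right) + b{\left(-10,-51 \right)} = \left(565 + \left(-4 + 2 \cdot 44\right)\right) - -3257 = \left(565 + \left(-4 + 88\right)\right) + \left(-7 + 2754 + 510\right) = \left(565 + 84\right) + 3257 = 649 + 3257 = 3906$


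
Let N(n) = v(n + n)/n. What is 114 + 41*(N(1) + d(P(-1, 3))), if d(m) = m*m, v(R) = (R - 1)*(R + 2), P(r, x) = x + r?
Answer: 442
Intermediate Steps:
P(r, x) = r + x
v(R) = (-1 + R)*(2 + R)
d(m) = m²
N(n) = (-2 + 2*n + 4*n²)/n (N(n) = (-2 + (n + n) + (n + n)²)/n = (-2 + 2*n + (2*n)²)/n = (-2 + 2*n + 4*n²)/n)
114 + 41*(N(1) + d(P(-1, 3))) = 114 + 41*((2 - 2/1 + 4*1) + (-1 + 3)²) = 114 + 41*((2 - 2*1 + 4) + 2²) = 114 + 41*((2 - 2 + 4) + 4) = 114 + 41*(4 + 4) = 114 + 41*8 = 114 + 328 = 442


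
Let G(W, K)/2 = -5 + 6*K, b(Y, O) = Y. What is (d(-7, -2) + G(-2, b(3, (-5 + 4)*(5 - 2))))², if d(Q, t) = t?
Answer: 576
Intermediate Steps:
G(W, K) = -10 + 12*K (G(W, K) = 2*(-5 + 6*K) = -10 + 12*K)
(d(-7, -2) + G(-2, b(3, (-5 + 4)*(5 - 2))))² = (-2 + (-10 + 12*3))² = (-2 + (-10 + 36))² = (-2 + 26)² = 24² = 576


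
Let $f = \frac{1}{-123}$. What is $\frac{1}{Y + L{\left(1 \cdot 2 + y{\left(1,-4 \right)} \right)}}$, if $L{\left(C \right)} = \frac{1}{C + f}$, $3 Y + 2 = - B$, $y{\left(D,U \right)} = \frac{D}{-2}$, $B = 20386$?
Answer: $- \frac{367}{2493886} \approx -0.00014716$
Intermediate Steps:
$y{\left(D,U \right)} = - \frac{D}{2}$ ($y{\left(D,U \right)} = D \left(- \frac{1}{2}\right) = - \frac{D}{2}$)
$f = - \frac{1}{123} \approx -0.0081301$
$Y = -6796$ ($Y = - \frac{2}{3} + \frac{\left(-1\right) 20386}{3} = - \frac{2}{3} + \frac{1}{3} \left(-20386\right) = - \frac{2}{3} - \frac{20386}{3} = -6796$)
$L{\left(C \right)} = \frac{1}{- \frac{1}{123} + C}$ ($L{\left(C \right)} = \frac{1}{C - \frac{1}{123}} = \frac{1}{- \frac{1}{123} + C}$)
$\frac{1}{Y + L{\left(1 \cdot 2 + y{\left(1,-4 \right)} \right)}} = \frac{1}{-6796 + \frac{123}{-1 + 123 \left(1 \cdot 2 - \frac{1}{2}\right)}} = \frac{1}{-6796 + \frac{123}{-1 + 123 \left(2 - \frac{1}{2}\right)}} = \frac{1}{-6796 + \frac{123}{-1 + 123 \cdot \frac{3}{2}}} = \frac{1}{-6796 + \frac{123}{-1 + \frac{369}{2}}} = \frac{1}{-6796 + \frac{123}{\frac{367}{2}}} = \frac{1}{-6796 + 123 \cdot \frac{2}{367}} = \frac{1}{-6796 + \frac{246}{367}} = \frac{1}{- \frac{2493886}{367}} = - \frac{367}{2493886}$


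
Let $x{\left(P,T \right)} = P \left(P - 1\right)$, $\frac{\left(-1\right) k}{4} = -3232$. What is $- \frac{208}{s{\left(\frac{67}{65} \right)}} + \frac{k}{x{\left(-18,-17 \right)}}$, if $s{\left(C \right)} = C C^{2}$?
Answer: $- \frac{7823729968}{51430473} \approx -152.12$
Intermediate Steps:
$k = 12928$ ($k = \left(-4\right) \left(-3232\right) = 12928$)
$x{\left(P,T \right)} = P \left(-1 + P\right)$
$s{\left(C \right)} = C^{3}$
$- \frac{208}{s{\left(\frac{67}{65} \right)}} + \frac{k}{x{\left(-18,-17 \right)}} = - \frac{208}{\left(\frac{67}{65}\right)^{3}} + \frac{12928}{\left(-18\right) \left(-1 - 18\right)} = - \frac{208}{\left(67 \cdot \frac{1}{65}\right)^{3}} + \frac{12928}{\left(-18\right) \left(-19\right)} = - \frac{208}{\left(\frac{67}{65}\right)^{3}} + \frac{12928}{342} = - \frac{208}{\frac{300763}{274625}} + 12928 \cdot \frac{1}{342} = \left(-208\right) \frac{274625}{300763} + \frac{6464}{171} = - \frac{57122000}{300763} + \frac{6464}{171} = - \frac{7823729968}{51430473}$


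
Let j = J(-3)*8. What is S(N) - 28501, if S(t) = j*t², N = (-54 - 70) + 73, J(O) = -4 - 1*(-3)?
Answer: -49309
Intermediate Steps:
J(O) = -1 (J(O) = -4 + 3 = -1)
N = -51 (N = -124 + 73 = -51)
j = -8 (j = -1*8 = -8)
S(t) = -8*t²
S(N) - 28501 = -8*(-51)² - 28501 = -8*2601 - 28501 = -20808 - 28501 = -49309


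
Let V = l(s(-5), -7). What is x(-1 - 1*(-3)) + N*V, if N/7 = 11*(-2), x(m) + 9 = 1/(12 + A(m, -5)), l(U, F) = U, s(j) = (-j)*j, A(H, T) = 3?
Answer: 57616/15 ≈ 3841.1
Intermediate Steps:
s(j) = -j²
V = -25 (V = -1*(-5)² = -1*25 = -25)
x(m) = -134/15 (x(m) = -9 + 1/(12 + 3) = -9 + 1/15 = -134/15)
N = -154 (N = 7*(11*(-2)) = 7*(-22) = -154)
x(-1 - 1*(-3)) + N*V = -134/15 - 154*(-25) = -134/15 + 3850 = 57616/15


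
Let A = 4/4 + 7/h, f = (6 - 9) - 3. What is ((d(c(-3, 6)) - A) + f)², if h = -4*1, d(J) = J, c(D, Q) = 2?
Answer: 169/16 ≈ 10.563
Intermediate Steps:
f = -6 (f = -3 - 3 = -6)
h = -4
A = -¾ (A = 4/4 + 7/(-4) = 4*(¼) + 7*(-¼) = 1 - 7/4 = -¾ ≈ -0.75000)
((d(c(-3, 6)) - A) + f)² = ((2 - 1*(-¾)) - 6)² = ((2 + ¾) - 6)² = (11/4 - 6)² = (-13/4)² = 169/16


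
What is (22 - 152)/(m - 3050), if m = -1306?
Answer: 65/2178 ≈ 0.029844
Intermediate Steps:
(22 - 152)/(m - 3050) = (22 - 152)/(-1306 - 3050) = -130/(-4356) = -130*(-1/4356) = 65/2178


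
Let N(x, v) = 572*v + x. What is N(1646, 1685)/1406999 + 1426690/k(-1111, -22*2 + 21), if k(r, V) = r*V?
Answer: 8031707336/142106899 ≈ 56.519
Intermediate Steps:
N(x, v) = x + 572*v
k(r, V) = V*r
N(1646, 1685)/1406999 + 1426690/k(-1111, -22*2 + 21) = (1646 + 572*1685)/1406999 + 1426690/(((-22*2 + 21)*(-1111))) = (1646 + 963820)*(1/1406999) + 1426690/(((-44 + 21)*(-1111))) = 965466*(1/1406999) + 1426690/((-23*(-1111))) = 965466/1406999 + 1426690/25553 = 965466/1406999 + 1426690*(1/25553) = 965466/1406999 + 62030/1111 = 8031707336/142106899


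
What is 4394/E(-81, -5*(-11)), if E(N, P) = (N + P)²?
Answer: 13/2 ≈ 6.5000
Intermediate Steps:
4394/E(-81, -5*(-11)) = 4394/((-81 - 5*(-11))²) = 4394/((-81 + 55)²) = 4394/((-26)²) = 4394/676 = 4394*(1/676) = 13/2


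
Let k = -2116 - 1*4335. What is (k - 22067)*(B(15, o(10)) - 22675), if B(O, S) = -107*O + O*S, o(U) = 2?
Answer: 691561500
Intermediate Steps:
k = -6451 (k = -2116 - 4335 = -6451)
(k - 22067)*(B(15, o(10)) - 22675) = (-6451 - 22067)*(15*(-107 + 2) - 22675) = -28518*(15*(-105) - 22675) = -28518*(-1575 - 22675) = -28518*(-24250) = 691561500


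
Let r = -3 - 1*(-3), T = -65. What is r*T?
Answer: 0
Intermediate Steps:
r = 0 (r = -3 + 3 = 0)
r*T = 0*(-65) = 0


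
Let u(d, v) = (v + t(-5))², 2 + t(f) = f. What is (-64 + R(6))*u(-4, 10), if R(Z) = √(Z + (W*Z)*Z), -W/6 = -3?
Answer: -576 + 9*√654 ≈ -345.84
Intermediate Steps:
W = 18 (W = -6*(-3) = 18)
t(f) = -2 + f
u(d, v) = (-7 + v)² (u(d, v) = (v + (-2 - 5))² = (v - 7)² = (-7 + v)²)
R(Z) = √(Z + 18*Z²) (R(Z) = √(Z + (18*Z)*Z) = √(Z + 18*Z²))
(-64 + R(6))*u(-4, 10) = (-64 + √(6*(1 + 18*6)))*(-7 + 10)² = (-64 + √(6*(1 + 108)))*3² = (-64 + √(6*109))*9 = (-64 + √654)*9 = -576 + 9*√654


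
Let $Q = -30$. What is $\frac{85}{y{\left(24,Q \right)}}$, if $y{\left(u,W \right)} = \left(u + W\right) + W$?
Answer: $- \frac{85}{36} \approx -2.3611$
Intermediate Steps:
$y{\left(u,W \right)} = u + 2 W$ ($y{\left(u,W \right)} = \left(W + u\right) + W = u + 2 W$)
$\frac{85}{y{\left(24,Q \right)}} = \frac{85}{24 + 2 \left(-30\right)} = \frac{85}{24 - 60} = \frac{85}{-36} = 85 \left(- \frac{1}{36}\right) = - \frac{85}{36}$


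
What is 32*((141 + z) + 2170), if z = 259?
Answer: 82240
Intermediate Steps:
32*((141 + z) + 2170) = 32*((141 + 259) + 2170) = 32*(400 + 2170) = 32*2570 = 82240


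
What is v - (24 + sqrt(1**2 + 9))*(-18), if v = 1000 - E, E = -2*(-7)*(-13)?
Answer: 1614 + 18*sqrt(10) ≈ 1670.9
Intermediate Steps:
E = -182 (E = 14*(-13) = -182)
v = 1182 (v = 1000 - 1*(-182) = 1000 + 182 = 1182)
v - (24 + sqrt(1**2 + 9))*(-18) = 1182 - (24 + sqrt(1**2 + 9))*(-18) = 1182 - (24 + sqrt(1 + 9))*(-18) = 1182 - (24 + sqrt(10))*(-18) = 1182 - (-432 - 18*sqrt(10)) = 1182 + (432 + 18*sqrt(10)) = 1614 + 18*sqrt(10)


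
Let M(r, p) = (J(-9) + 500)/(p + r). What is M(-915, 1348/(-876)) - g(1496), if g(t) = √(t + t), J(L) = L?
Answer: -107529/200722 - 4*√187 ≈ -55.235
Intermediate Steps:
M(r, p) = 491/(p + r) (M(r, p) = (-9 + 500)/(p + r) = 491/(p + r))
g(t) = √2*√t (g(t) = √(2*t) = √2*√t)
M(-915, 1348/(-876)) - g(1496) = 491/(1348/(-876) - 915) - √2*√1496 = 491/(1348*(-1/876) - 915) - √2*2*√374 = 491/(-337/219 - 915) - 4*√187 = 491/(-200722/219) - 4*√187 = 491*(-219/200722) - 4*√187 = -107529/200722 - 4*√187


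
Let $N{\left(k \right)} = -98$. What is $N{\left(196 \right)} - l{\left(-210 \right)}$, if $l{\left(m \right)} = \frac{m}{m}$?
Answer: $-99$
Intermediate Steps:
$l{\left(m \right)} = 1$
$N{\left(196 \right)} - l{\left(-210 \right)} = -98 - 1 = -99$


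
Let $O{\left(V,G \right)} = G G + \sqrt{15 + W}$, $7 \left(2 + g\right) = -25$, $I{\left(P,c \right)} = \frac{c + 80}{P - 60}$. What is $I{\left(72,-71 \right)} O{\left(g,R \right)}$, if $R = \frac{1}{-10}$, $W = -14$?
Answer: $\frac{303}{400} \approx 0.7575$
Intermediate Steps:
$I{\left(P,c \right)} = \frac{80 + c}{-60 + P}$
$g = - \frac{39}{7}$ ($g = -2 + \frac{1}{7} \left(-25\right) = -2 - \frac{25}{7} = - \frac{39}{7} \approx -5.5714$)
$R = - \frac{1}{10} \approx -0.1$
$O{\left(V,G \right)} = 1 + G^{2}$ ($O{\left(V,G \right)} = G G + \sqrt{15 - 14} = G^{2} + \sqrt{1} = G^{2} + 1 = 1 + G^{2}$)
$I{\left(72,-71 \right)} O{\left(g,R \right)} = \frac{80 - 71}{-60 + 72} \left(1 + \left(- \frac{1}{10}\right)^{2}\right) = \frac{1}{12} \cdot 9 \left(1 + \frac{1}{100}\right) = \frac{1}{12} \cdot 9 \cdot \frac{101}{100} = \frac{3}{4} \cdot \frac{101}{100} = \frac{303}{400}$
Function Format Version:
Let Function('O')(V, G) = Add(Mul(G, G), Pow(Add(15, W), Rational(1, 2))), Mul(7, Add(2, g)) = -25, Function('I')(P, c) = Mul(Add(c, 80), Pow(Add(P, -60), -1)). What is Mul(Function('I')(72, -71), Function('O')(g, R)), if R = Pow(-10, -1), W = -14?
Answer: Rational(303, 400) ≈ 0.75750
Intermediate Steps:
Function('I')(P, c) = Mul(Pow(Add(-60, P), -1), Add(80, c)) (Function('I')(P, c) = Mul(Add(80, c), Pow(Add(-60, P), -1)) = Mul(Pow(Add(-60, P), -1), Add(80, c)))
g = Rational(-39, 7) (g = Add(-2, Mul(Rational(1, 7), -25)) = Add(-2, Rational(-25, 7)) = Rational(-39, 7) ≈ -5.5714)
R = Rational(-1, 10) ≈ -0.10000
Function('O')(V, G) = Add(1, Pow(G, 2)) (Function('O')(V, G) = Add(Mul(G, G), Pow(Add(15, -14), Rational(1, 2))) = Add(Pow(G, 2), Pow(1, Rational(1, 2))) = Add(Pow(G, 2), 1) = Add(1, Pow(G, 2)))
Mul(Function('I')(72, -71), Function('O')(g, R)) = Mul(Mul(Pow(Add(-60, 72), -1), Add(80, -71)), Add(1, Pow(Rational(-1, 10), 2))) = Mul(Mul(Pow(12, -1), 9), Add(1, Rational(1, 100))) = Mul(Mul(Rational(1, 12), 9), Rational(101, 100)) = Mul(Rational(3, 4), Rational(101, 100)) = Rational(303, 400)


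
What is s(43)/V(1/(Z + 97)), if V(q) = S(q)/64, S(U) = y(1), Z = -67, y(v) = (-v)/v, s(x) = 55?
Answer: -3520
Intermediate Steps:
y(v) = -1
S(U) = -1
V(q) = -1/64
s(43)/V(1/(Z + 97)) = 55/(-1/64) = 55*(-64) = -3520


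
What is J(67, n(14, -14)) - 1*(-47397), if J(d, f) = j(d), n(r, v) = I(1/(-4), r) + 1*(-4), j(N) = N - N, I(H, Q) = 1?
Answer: 47397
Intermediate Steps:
j(N) = 0
n(r, v) = -3 (n(r, v) = 1 + 1*(-4) = 1 - 4 = -3)
J(d, f) = 0
J(67, n(14, -14)) - 1*(-47397) = 0 - 1*(-47397) = 0 + 47397 = 47397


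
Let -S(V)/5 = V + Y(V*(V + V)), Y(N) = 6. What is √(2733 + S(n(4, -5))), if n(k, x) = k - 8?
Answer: √2723 ≈ 52.182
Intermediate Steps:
n(k, x) = -8 + k
S(V) = -30 - 5*V (S(V) = -5*(V + 6) = -5*(6 + V) = -30 - 5*V)
√(2733 + S(n(4, -5))) = √(2733 + (-30 - 5*(-8 + 4))) = √(2733 + (-30 - 5*(-4))) = √(2733 + (-30 + 20)) = √(2733 - 10) = √2723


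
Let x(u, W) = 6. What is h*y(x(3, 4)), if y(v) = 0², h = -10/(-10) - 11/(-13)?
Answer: 0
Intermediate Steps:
h = 24/13 (h = -10*(-⅒) - 11*(-1/13) = 1 + 11/13 = 24/13 ≈ 1.8462)
y(v) = 0
h*y(x(3, 4)) = (24/13)*0 = 0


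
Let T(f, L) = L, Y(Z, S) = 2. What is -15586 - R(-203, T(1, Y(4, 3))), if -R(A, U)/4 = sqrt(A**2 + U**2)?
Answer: -15586 + 4*sqrt(41213) ≈ -14774.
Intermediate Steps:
R(A, U) = -4*sqrt(A**2 + U**2)
-15586 - R(-203, T(1, Y(4, 3))) = -15586 - (-4)*sqrt((-203)**2 + 2**2) = -15586 - (-4)*sqrt(41209 + 4) = -15586 - (-4)*sqrt(41213) = -15586 + 4*sqrt(41213)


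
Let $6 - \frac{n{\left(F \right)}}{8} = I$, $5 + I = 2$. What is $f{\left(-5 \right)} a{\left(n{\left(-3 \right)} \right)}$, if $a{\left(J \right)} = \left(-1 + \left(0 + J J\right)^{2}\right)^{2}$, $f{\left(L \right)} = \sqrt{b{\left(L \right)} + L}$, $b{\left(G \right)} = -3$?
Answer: $1444408165122050 i \sqrt{2} \approx 2.0427 \cdot 10^{15} i$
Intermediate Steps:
$I = -3$ ($I = -5 + 2 = -3$)
$f{\left(L \right)} = \sqrt{-3 + L}$
$n{\left(F \right)} = 72$ ($n{\left(F \right)} = 48 - -24 = 48 + 24 = 72$)
$a{\left(J \right)} = \left(-1 + J^{4}\right)^{2}$ ($a{\left(J \right)} = \left(-1 + \left(0 + J^{2}\right)^{2}\right)^{2} = \left(-1 + \left(J^{2}\right)^{2}\right)^{2} = \left(-1 + J^{4}\right)^{2}$)
$f{\left(-5 \right)} a{\left(n{\left(-3 \right)} \right)} = \sqrt{-3 - 5} \left(-1 + 72^{4}\right)^{2} = \sqrt{-8} \left(-1 + 26873856\right)^{2} = 2 i \sqrt{2} \cdot 26873855^{2} = 2 i \sqrt{2} \cdot 722204082561025 = 1444408165122050 i \sqrt{2}$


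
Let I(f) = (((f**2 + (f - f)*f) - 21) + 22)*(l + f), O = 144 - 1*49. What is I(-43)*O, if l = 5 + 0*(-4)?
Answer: -6678500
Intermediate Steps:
l = 5 (l = 5 + 0 = 5)
O = 95 (O = 144 - 49 = 95)
I(f) = (1 + f**2)*(5 + f) (I(f) = (((f**2 + (f - f)*f) - 21) + 22)*(5 + f) = (((f**2 + 0*f) - 21) + 22)*(5 + f) = (((f**2 + 0) - 21) + 22)*(5 + f) = ((f**2 - 21) + 22)*(5 + f) = ((-21 + f**2) + 22)*(5 + f) = (1 + f**2)*(5 + f))
I(-43)*O = (5 - 43 + (-43)**3 + 5*(-43)**2)*95 = (5 - 43 - 79507 + 5*1849)*95 = (5 - 43 - 79507 + 9245)*95 = -70300*95 = -6678500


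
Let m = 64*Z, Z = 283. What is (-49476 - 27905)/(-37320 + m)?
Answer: 77381/19208 ≈ 4.0286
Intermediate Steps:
m = 18112 (m = 64*283 = 18112)
(-49476 - 27905)/(-37320 + m) = (-49476 - 27905)/(-37320 + 18112) = -77381/(-19208) = -77381*(-1/19208) = 77381/19208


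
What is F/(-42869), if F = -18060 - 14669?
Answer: 32729/42869 ≈ 0.76347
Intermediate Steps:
F = -32729
F/(-42869) = -32729/(-42869) = -32729*(-1/42869) = 32729/42869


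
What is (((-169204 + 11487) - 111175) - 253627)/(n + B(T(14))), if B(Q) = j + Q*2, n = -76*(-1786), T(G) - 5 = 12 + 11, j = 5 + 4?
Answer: -174173/45267 ≈ -3.8477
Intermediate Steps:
j = 9
T(G) = 28 (T(G) = 5 + (12 + 11) = 5 + 23 = 28)
n = 135736
B(Q) = 9 + 2*Q (B(Q) = 9 + Q*2 = 9 + 2*Q)
(((-169204 + 11487) - 111175) - 253627)/(n + B(T(14))) = (((-169204 + 11487) - 111175) - 253627)/(135736 + (9 + 2*28)) = ((-157717 - 111175) - 253627)/(135736 + (9 + 56)) = (-268892 - 253627)/(135736 + 65) = -522519/135801 = -522519*1/135801 = -174173/45267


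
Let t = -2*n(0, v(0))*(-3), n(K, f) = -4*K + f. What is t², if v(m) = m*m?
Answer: 0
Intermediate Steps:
v(m) = m²
n(K, f) = f - 4*K
t = 0 (t = -2*(0² - 4*0)*(-3) = -2*(0 + 0)*(-3) = -2*0*(-3) = 0*(-3) = 0)
t² = 0² = 0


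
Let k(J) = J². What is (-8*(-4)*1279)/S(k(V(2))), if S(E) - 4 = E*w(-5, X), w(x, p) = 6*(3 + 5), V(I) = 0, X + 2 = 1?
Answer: 10232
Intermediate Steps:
X = -1 (X = -2 + 1 = -1)
w(x, p) = 48 (w(x, p) = 6*8 = 48)
S(E) = 4 + 48*E (S(E) = 4 + E*48 = 4 + 48*E)
(-8*(-4)*1279)/S(k(V(2))) = (-8*(-4)*1279)/(4 + 48*0²) = (32*1279)/(4 + 48*0) = 40928/(4 + 0) = 40928/4 = 40928*(¼) = 10232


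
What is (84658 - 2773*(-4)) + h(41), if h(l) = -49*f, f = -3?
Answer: 95897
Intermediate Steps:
h(l) = 147 (h(l) = -49*(-3) = 147)
(84658 - 2773*(-4)) + h(41) = (84658 - 2773*(-4)) + 147 = (84658 + 11092) + 147 = 95750 + 147 = 95897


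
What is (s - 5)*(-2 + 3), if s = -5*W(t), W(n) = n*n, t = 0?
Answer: -5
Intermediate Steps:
W(n) = n**2
s = 0 (s = -5*0**2 = -5*0 = 0)
(s - 5)*(-2 + 3) = (0 - 5)*(-2 + 3) = -5*1 = -5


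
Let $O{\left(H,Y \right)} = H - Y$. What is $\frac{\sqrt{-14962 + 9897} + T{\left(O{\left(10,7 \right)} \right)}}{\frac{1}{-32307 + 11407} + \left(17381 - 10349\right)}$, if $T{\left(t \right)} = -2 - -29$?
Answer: $\frac{564300}{146968799} + \frac{20900 i \sqrt{5065}}{146968799} \approx 0.0038396 + 0.010121 i$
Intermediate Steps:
$T{\left(t \right)} = 27$ ($T{\left(t \right)} = -2 + 29 = 27$)
$\frac{\sqrt{-14962 + 9897} + T{\left(O{\left(10,7 \right)} \right)}}{\frac{1}{-32307 + 11407} + \left(17381 - 10349\right)} = \frac{\sqrt{-14962 + 9897} + 27}{\frac{1}{-32307 + 11407} + \left(17381 - 10349\right)} = \frac{\sqrt{-5065} + 27}{\frac{1}{-20900} + \left(17381 - 10349\right)} = \frac{i \sqrt{5065} + 27}{- \frac{1}{20900} + 7032} = \frac{27 + i \sqrt{5065}}{\frac{146968799}{20900}} = \left(27 + i \sqrt{5065}\right) \frac{20900}{146968799} = \frac{564300}{146968799} + \frac{20900 i \sqrt{5065}}{146968799}$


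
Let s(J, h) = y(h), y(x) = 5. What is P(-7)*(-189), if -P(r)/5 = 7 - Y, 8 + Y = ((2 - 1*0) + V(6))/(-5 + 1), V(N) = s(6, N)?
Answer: 63315/4 ≈ 15829.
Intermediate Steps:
s(J, h) = 5
V(N) = 5
Y = -39/4 (Y = -8 + ((2 - 1*0) + 5)/(-5 + 1) = -8 + ((2 + 0) + 5)/(-4) = -8 + (2 + 5)*(-1/4) = -8 + 7*(-1/4) = -8 - 7/4 = -39/4 ≈ -9.7500)
P(r) = -335/4 (P(r) = -5*(7 - 1*(-39/4)) = -5*(7 + 39/4) = -5*67/4 = -335/4)
P(-7)*(-189) = -335/4*(-189) = 63315/4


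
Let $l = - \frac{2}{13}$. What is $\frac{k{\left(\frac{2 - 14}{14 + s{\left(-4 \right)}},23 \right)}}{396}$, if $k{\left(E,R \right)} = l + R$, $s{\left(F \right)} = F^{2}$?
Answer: $\frac{3}{52} \approx 0.057692$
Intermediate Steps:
$l = - \frac{2}{13}$ ($l = \left(-2\right) \frac{1}{13} = - \frac{2}{13} \approx -0.15385$)
$k{\left(E,R \right)} = - \frac{2}{13} + R$
$\frac{k{\left(\frac{2 - 14}{14 + s{\left(-4 \right)}},23 \right)}}{396} = \frac{- \frac{2}{13} + 23}{396} = \frac{297}{13} \cdot \frac{1}{396} = \frac{3}{52}$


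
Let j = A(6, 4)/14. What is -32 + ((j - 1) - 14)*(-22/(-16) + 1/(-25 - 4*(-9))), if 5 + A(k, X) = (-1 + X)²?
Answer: -764249/14616 ≈ -52.289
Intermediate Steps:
A(k, X) = -5 + (-1 + X)²
j = 2/7 (j = (-5 + (-1 + 4)²)/14 = (-5 + 3²)*(1/14) = (-5 + 9)*(1/14) = 4*(1/14) = 2/7 ≈ 0.28571)
-32 + ((j - 1) - 14)*(-22/(-16) + 1/(-25 - 4*(-9))) = -32 + ((2/7 - 1) - 14)*(-22/(-16) + 1/(-25 - 4*(-9))) = -32 + (-5/7 - 14)*(-22*(-1/16) - ⅑/(-29)) = -32 - 103*(11/8 - 1/29*(-⅑))/7 = -32 - 103*(11/8 + 1/261)/7 = -32 - 103/7*2879/2088 = -32 - 296537/14616 = -764249/14616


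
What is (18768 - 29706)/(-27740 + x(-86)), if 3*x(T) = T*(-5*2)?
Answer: 16407/41180 ≈ 0.39842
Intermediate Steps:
x(T) = -10*T/3 (x(T) = (T*(-5*2))/3 = (T*(-10))/3 = (-10*T)/3 = -10*T/3)
(18768 - 29706)/(-27740 + x(-86)) = (18768 - 29706)/(-27740 - 10/3*(-86)) = -10938/(-27740 + 860/3) = -10938/(-82360/3) = -10938*(-3/82360) = 16407/41180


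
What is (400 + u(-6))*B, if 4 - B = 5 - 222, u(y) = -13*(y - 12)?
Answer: 140114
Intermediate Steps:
u(y) = 156 - 13*y (u(y) = -13*(-12 + y) = 156 - 13*y)
B = 221 (B = 4 - (5 - 222) = 4 - 1*(-217) = 4 + 217 = 221)
(400 + u(-6))*B = (400 + (156 - 13*(-6)))*221 = (400 + (156 + 78))*221 = (400 + 234)*221 = 634*221 = 140114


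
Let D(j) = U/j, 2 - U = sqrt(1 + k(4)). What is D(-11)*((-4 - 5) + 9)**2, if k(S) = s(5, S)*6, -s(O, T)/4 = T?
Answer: 0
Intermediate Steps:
s(O, T) = -4*T
k(S) = -24*S (k(S) = -4*S*6 = -24*S)
U = 2 - I*sqrt(95) (U = 2 - sqrt(1 - 24*4) = 2 - sqrt(1 - 96) = 2 - sqrt(-95) = 2 - I*sqrt(95) ≈ 2.0 - 9.7468*I)
D(j) = (2 - I*sqrt(95))/j
D(-11)*((-4 - 5) + 9)**2 = ((2 - I*sqrt(95))/(-11))*((-4 - 5) + 9)**2 = (-(2 - I*sqrt(95))/11)*(-9 + 9)**2 = (-2/11 + I*sqrt(95)/11)*0**2 = (-2/11 + I*sqrt(95)/11)*0 = 0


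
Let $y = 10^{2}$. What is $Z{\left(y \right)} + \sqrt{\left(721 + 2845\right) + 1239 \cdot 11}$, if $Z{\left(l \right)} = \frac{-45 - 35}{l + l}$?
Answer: $- \frac{2}{5} + \sqrt{17195} \approx 130.73$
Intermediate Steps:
$y = 100$
$Z{\left(l \right)} = - \frac{40}{l}$ ($Z{\left(l \right)} = - \frac{80}{2 l} = - 80 \frac{1}{2 l} = - \frac{40}{l}$)
$Z{\left(y \right)} + \sqrt{\left(721 + 2845\right) + 1239 \cdot 11} = - \frac{40}{100} + \sqrt{\left(721 + 2845\right) + 1239 \cdot 11} = \left(-40\right) \frac{1}{100} + \sqrt{3566 + 13629} = - \frac{2}{5} + \sqrt{17195}$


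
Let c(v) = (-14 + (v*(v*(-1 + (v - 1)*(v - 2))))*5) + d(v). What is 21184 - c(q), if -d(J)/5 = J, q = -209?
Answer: -9677286992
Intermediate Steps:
d(J) = -5*J
c(v) = -14 - 5*v + 5*v²*(-1 + (-1 + v)*(-2 + v)) (c(v) = (-14 + (v*(v*(-1 + (v - 1)*(v - 2))))*5) - 5*v = (-14 + (v*(v*(-1 + (-1 + v)*(-2 + v))))*5) - 5*v = (-14 + (v²*(-1 + (-1 + v)*(-2 + v)))*5) - 5*v = (-14 + 5*v²*(-1 + (-1 + v)*(-2 + v))) - 5*v = -14 - 5*v + 5*v²*(-1 + (-1 + v)*(-2 + v)))
21184 - c(q) = 21184 - (-14 - 15*(-209)³ - 5*(-209) + 5*(-209)² + 5*(-209)⁴) = 21184 - (-14 - 15*(-9129329) + 1045 + 5*43681 + 5*1908029761) = 21184 - (-14 + 136939935 + 1045 + 218405 + 9540148805) = 21184 - 1*9677308176 = 21184 - 9677308176 = -9677286992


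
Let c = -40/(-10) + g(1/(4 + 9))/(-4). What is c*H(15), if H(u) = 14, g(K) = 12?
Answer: 14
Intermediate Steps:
c = 1 (c = -40/(-10) + 12/(-4) = -40*(-⅒) + 12*(-¼) = 4 - 3 = 1)
c*H(15) = 1*14 = 14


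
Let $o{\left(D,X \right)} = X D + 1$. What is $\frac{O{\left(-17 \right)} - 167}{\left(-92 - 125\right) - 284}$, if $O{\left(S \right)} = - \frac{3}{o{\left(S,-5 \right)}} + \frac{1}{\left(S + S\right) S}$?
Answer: $\frac{691907}{2075309} \approx 0.3334$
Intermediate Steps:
$o{\left(D,X \right)} = 1 + D X$ ($o{\left(D,X \right)} = D X + 1 = 1 + D X$)
$O{\left(S \right)} = \frac{1}{2 S^{2}} - \frac{3}{1 - 5 S}$ ($O{\left(S \right)} = - \frac{3}{1 + S \left(-5\right)} + \frac{1}{\left(S + S\right) S} = - \frac{3}{1 - 5 S} + \frac{1}{2 S S} = - \frac{3}{1 - 5 S} + \frac{\frac{1}{2} \frac{1}{S}}{S} = - \frac{3}{1 - 5 S} + \frac{1}{2 S^{2}} = \frac{1}{2 S^{2}} - \frac{3}{1 - 5 S}$)
$\frac{O{\left(-17 \right)} - 167}{\left(-92 - 125\right) - 284} = \frac{\frac{1 - 6 \left(-17\right)^{2} - -85}{2 \cdot 289 \left(1 - -85\right)} - 167}{\left(-92 - 125\right) - 284} = \frac{\frac{1}{2} \cdot \frac{1}{289} \frac{1}{1 + 85} \left(1 - 1734 + 85\right) - 167}{-217 - 284} = \frac{\frac{1}{2} \cdot \frac{1}{289} \cdot \frac{1}{86} \left(1 - 1734 + 85\right) - 167}{-501} = \left(\frac{1}{2} \cdot \frac{1}{289} \cdot \frac{1}{86} \left(-1648\right) - 167\right) \left(- \frac{1}{501}\right) = \left(- \frac{412}{12427} - 167\right) \left(- \frac{1}{501}\right) = \left(- \frac{2075721}{12427}\right) \left(- \frac{1}{501}\right) = \frac{691907}{2075309}$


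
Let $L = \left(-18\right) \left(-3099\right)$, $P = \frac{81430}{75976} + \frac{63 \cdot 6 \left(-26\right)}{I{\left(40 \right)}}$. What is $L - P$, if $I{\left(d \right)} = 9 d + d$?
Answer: $\frac{26499240827}{474850} \approx 55806.0$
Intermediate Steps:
$I{\left(d \right)} = 10 d$
$P = - \frac{11158127}{474850}$ ($P = \frac{81430}{75976} + \frac{63 \cdot 6 \left(-26\right)}{10 \cdot 40} = 81430 \cdot \frac{1}{75976} + \frac{378 \left(-26\right)}{400} = \frac{40715}{37988} - \frac{2457}{100} = - \frac{11158127}{474850} \approx -23.498$)
$L = 55782$
$L - P = 55782 - - \frac{11158127}{474850} = 55782 + \frac{11158127}{474850} = \frac{26499240827}{474850}$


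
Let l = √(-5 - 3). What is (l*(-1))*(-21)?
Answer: 42*I*√2 ≈ 59.397*I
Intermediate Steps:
l = 2*I*√2 (l = √(-8) = 2*I*√2 ≈ 2.8284*I)
(l*(-1))*(-21) = ((2*I*√2)*(-1))*(-21) = -2*I*√2*(-21) = 42*I*√2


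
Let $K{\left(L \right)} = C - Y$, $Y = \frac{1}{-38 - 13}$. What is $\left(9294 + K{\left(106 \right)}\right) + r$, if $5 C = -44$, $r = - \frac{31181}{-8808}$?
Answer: $\frac{2318102867}{249560} \approx 9288.8$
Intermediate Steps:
$r = \frac{31181}{8808}$ ($r = \left(-31181\right) \left(- \frac{1}{8808}\right) = \frac{31181}{8808} \approx 3.5401$)
$C = - \frac{44}{5}$ ($C = \frac{1}{5} \left(-44\right) = - \frac{44}{5} \approx -8.8$)
$Y = - \frac{1}{51}$ ($Y = \frac{1}{-51} = - \frac{1}{51} \approx -0.019608$)
$K{\left(L \right)} = - \frac{2239}{255}$ ($K{\left(L \right)} = - \frac{44}{5} - - \frac{1}{51} = - \frac{44}{5} + \frac{1}{51} = - \frac{2239}{255}$)
$\left(9294 + K{\left(106 \right)}\right) + r = \left(9294 - \frac{2239}{255}\right) + \frac{31181}{8808} = \frac{2367731}{255} + \frac{31181}{8808} = \frac{2318102867}{249560}$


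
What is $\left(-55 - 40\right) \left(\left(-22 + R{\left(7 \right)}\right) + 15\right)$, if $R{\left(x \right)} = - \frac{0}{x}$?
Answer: $665$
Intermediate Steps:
$R{\left(x \right)} = 0$ ($R{\left(x \right)} = \left(-1\right) 0 = 0$)
$\left(-55 - 40\right) \left(\left(-22 + R{\left(7 \right)}\right) + 15\right) = \left(-55 - 40\right) \left(\left(-22 + 0\right) + 15\right) = - 95 \left(-22 + 15\right) = \left(-95\right) \left(-7\right) = 665$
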